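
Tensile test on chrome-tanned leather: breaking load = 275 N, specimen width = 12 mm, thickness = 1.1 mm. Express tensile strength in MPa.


20.83 MPa

Cross-section = 12 x 1.1 = 13.2 mm^2
TS = 275 / 13.2 = 20.83 MPa
(1 N/mm^2 = 1 MPa)


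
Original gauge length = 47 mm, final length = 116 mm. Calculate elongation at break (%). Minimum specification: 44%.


Elongation = 146.8%
Meets spec: Yes


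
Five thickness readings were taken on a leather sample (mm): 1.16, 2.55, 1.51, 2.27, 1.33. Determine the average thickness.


Sum = 1.16 + 2.55 + 1.51 + 2.27 + 1.33 = 8.82
Average = 8.82 / 5 = 1.76 mm


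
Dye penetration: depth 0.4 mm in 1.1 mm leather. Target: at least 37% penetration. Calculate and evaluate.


Penetration = 36.4%
Meets target: No

Penetration = 0.4 / 1.1 x 100 = 36.4%
Target: 37%
Meets target: No


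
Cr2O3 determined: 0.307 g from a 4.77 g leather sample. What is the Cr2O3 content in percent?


Cr2O3% = 0.307 / 4.77 x 100
Cr2O3% = 6.44%


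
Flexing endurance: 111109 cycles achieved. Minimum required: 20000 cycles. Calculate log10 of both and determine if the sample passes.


log10(111109) = 5.05
log10(20000) = 4.30
Passes: Yes


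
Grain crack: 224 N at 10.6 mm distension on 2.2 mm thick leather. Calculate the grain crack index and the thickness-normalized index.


Crack index = 224 / 10.6 = 21.1 N/mm
Normalized = 21.1 / 2.2 = 9.6 N/mm per mm


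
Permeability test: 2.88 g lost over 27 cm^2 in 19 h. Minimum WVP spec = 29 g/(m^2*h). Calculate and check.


WVP = 56.14 g/(m^2*h)
Meets specification: Yes


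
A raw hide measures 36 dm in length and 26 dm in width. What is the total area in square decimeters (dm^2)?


Area = length x width
Area = 36 x 26 = 936 dm^2


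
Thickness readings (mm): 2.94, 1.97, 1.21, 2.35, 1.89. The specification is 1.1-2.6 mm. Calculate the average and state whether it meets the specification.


Average = 2.07 mm
Within specification: Yes

Sum = 10.36
Average = 10.36 / 5 = 2.07 mm
Specification range: 1.1 to 2.6 mm
Within spec: Yes


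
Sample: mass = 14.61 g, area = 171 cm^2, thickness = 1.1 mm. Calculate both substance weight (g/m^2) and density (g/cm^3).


SW = 14.61 / 171 x 10000 = 854.4 g/m^2
Volume = 171 x 1.1 / 10 = 18.81 cm^3
Density = 14.61 / 18.81 = 0.777 g/cm^3


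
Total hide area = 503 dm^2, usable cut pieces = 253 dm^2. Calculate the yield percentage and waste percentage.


Yield = 50.3%
Waste = 49.7%

Yield = 253 / 503 x 100 = 50.3%
Waste = 503 - 253 = 250 dm^2
Waste% = 100 - 50.3 = 49.7%


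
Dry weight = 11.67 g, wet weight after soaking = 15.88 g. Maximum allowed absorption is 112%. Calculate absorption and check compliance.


WA = (15.88 - 11.67) / 11.67 x 100 = 36.1%
Maximum allowed: 112%
Compliant: Yes


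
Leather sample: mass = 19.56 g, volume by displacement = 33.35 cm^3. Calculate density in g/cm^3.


Density = mass / volume
Density = 19.56 / 33.35 = 0.587 g/cm^3


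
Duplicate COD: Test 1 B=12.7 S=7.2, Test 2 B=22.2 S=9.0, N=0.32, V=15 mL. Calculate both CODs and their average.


COD1 = (12.7 - 7.2) x 0.32 x 8000 / 15 = 938.7 mg/L
COD2 = (22.2 - 9.0) x 0.32 x 8000 / 15 = 2252.8 mg/L
Average = (938.7 + 2252.8) / 2 = 1595.8 mg/L


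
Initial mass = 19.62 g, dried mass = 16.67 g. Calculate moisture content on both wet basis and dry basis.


Moisture lost = 19.62 - 16.67 = 2.95 g
Wet basis MC = 2.95 / 19.62 x 100 = 15.0%
Dry basis MC = 2.95 / 16.67 x 100 = 17.7%


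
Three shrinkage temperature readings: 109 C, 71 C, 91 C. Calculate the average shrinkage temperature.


90.3 C


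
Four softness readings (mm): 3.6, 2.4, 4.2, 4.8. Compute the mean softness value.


3.75 mm

Sum = 3.6 + 2.4 + 4.2 + 4.8
Mean = 15.0 / 4 = 3.75 mm


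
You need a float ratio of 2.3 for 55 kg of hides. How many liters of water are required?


126.5 L

Water = hide weight x target ratio
Water = 55 x 2.3 = 126.5 L


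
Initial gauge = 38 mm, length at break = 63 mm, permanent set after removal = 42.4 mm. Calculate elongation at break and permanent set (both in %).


Elongation at break = 65.8%
Permanent set = 11.6%

Elongation at break = (63 - 38) / 38 x 100 = 65.8%
Permanent set = (42.4 - 38) / 38 x 100 = 11.6%


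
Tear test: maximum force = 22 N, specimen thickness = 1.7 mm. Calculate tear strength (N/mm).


Tear strength = force / thickness
Tear = 22 / 1.7 = 12.9 N/mm


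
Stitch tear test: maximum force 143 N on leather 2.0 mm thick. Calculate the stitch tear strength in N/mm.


71.5 N/mm

Stitch tear strength = force / thickness
STS = 143 / 2.0 = 71.5 N/mm


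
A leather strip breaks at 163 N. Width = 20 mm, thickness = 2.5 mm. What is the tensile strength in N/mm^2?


Cross-sectional area = 20 x 2.5 = 50.0 mm^2
Tensile strength = 163 / 50.0 = 3.26 N/mm^2


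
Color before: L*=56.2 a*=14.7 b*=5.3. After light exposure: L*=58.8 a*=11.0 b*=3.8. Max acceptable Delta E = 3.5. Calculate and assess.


dL = 2.6, da = -3.7, db = -1.5
dE = sqrt((2.6)^2 + (-3.7)^2 + (-1.5)^2) = 4.76
Max = 3.5
Passes: No


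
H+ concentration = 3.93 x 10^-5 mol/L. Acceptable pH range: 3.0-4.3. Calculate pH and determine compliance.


pH = -log10(3.93 x 10^-5) = 4.41
Range: 3.0 to 4.3
Compliant: No


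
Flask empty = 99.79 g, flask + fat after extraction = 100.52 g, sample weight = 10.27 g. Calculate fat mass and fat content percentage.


Fat mass = 100.52 - 99.79 = 0.73 g
Fat% = 0.73 / 10.27 x 100 = 7.1%


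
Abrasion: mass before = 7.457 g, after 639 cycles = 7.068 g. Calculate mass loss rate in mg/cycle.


0.609 mg/cycle


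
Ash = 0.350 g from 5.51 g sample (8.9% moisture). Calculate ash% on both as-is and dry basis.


As-is ash% = 0.350 / 5.51 x 100 = 6.35%
Dry mass = 5.51 x (100 - 8.9) / 100 = 5.01961 g
Dry-basis ash% = 0.350 / 5.01961 x 100 = 6.97%


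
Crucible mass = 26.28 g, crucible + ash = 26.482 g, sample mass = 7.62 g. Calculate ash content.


Ash mass = 26.482 - 26.28 = 0.202 g
Ash% = 0.202 / 7.62 x 100 = 2.65%


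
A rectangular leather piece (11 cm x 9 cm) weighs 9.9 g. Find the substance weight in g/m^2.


1000.0 g/m^2


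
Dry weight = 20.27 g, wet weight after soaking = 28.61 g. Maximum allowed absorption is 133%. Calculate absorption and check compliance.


WA = (28.61 - 20.27) / 20.27 x 100 = 41.1%
Maximum allowed: 133%
Compliant: Yes


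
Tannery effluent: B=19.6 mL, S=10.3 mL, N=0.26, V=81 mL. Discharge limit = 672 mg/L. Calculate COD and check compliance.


COD = 238.8 mg/L
Compliant: Yes


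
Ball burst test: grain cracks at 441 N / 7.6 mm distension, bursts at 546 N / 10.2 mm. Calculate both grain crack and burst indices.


Crack index = 441 / 7.6 = 58.0 N/mm
Burst index = 546 / 10.2 = 53.5 N/mm


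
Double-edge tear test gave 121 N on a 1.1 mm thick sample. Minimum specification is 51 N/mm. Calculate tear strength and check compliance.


Tear strength = 121 / 1.1 = 110.0 N/mm
Required minimum = 51 N/mm
Compliant: Yes


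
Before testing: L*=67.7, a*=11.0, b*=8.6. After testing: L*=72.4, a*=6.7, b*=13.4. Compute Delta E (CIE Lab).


Delta E = 7.98

dL = 72.4 - 67.7 = 4.7
da = 6.7 - 11.0 = -4.3
db = 13.4 - 8.6 = 4.8
dE = sqrt((4.7)^2 + (-4.3)^2 + (4.8)^2) = 7.98


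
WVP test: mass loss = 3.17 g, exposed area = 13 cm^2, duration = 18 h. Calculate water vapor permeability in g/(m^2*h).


WVP = mass_loss / (area x time) x 10000
WVP = 3.17 / (13 x 18) x 10000
WVP = 3.17 / 234 x 10000 = 135.47 g/(m^2*h)


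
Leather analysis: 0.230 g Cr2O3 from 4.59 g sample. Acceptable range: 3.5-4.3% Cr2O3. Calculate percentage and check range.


Cr2O3 = 5.01%
Within range: No

Cr2O3% = 0.230 / 4.59 x 100 = 5.01%
Acceptable range: 3.5 to 4.3%
Within range: No


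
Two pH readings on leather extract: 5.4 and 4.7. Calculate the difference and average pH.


Difference = 0.7
Average pH = 5.05

Difference = |5.4 - 4.7| = 0.7
Average = (5.4 + 4.7) / 2 = 5.05


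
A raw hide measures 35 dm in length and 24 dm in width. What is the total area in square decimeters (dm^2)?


Area = length x width
Area = 35 x 24 = 840 dm^2


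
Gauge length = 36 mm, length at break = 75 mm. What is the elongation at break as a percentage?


108.3%


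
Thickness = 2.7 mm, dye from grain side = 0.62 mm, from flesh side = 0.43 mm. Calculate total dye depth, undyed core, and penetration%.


Total dyed = 1.05 mm
Undyed core = 1.65 mm
Penetration = 38.9%

Total dyed = 0.62 + 0.43 = 1.05 mm
Undyed core = 2.7 - 1.05 = 1.65 mm
Penetration = 1.05 / 2.7 x 100 = 38.9%


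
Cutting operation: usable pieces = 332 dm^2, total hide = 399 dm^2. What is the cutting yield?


83.2%


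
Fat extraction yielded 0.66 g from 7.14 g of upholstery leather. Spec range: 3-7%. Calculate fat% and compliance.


Fat% = 0.66 / 7.14 x 100 = 9.2%
Spec range: 3-7%
Compliant: No


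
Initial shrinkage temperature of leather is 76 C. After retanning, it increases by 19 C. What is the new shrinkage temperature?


95 C


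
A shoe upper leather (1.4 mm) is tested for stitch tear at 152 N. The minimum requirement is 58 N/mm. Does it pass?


STS = 108.6 N/mm
Passes: Yes


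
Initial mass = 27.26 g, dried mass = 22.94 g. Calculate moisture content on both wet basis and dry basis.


Wet basis = 15.8%
Dry basis = 18.8%

Moisture lost = 27.26 - 22.94 = 4.32 g
Wet basis MC = 4.32 / 27.26 x 100 = 15.8%
Dry basis MC = 4.32 / 22.94 x 100 = 18.8%


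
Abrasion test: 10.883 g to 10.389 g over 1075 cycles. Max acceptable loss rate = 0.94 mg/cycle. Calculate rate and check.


Loss = 10.883 - 10.389 = 0.494 g
Rate = 0.494 g / 1075 cycles x 1000 = 0.460 mg/cycle
Max = 0.94 mg/cycle
Passes: Yes


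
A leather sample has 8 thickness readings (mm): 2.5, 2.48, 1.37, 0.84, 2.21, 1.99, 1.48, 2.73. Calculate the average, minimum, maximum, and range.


Sum = 15.60
Average = 15.60 / 8 = 1.95 mm
Minimum = 0.84 mm
Maximum = 2.73 mm
Range = 2.73 - 0.84 = 1.89 mm


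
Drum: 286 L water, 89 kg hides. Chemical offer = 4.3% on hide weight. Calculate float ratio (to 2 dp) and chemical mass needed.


Float ratio = 286 / 89 = 3.21
Chemical = 89 x 4.3 / 100 = 3.827 kg


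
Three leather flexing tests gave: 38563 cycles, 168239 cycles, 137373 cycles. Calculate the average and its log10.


Average = 114725 cycles
log10 = 5.06


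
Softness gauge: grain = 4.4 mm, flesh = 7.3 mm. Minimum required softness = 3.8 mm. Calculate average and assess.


Average = (4.4 + 7.3) / 2 = 5.85 mm
Minimum = 3.8 mm
Meets requirement: Yes


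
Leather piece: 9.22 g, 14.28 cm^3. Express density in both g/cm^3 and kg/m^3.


0.646 g/cm^3
646 kg/m^3

Density = 9.22 / 14.28 = 0.646 g/cm^3
Convert: 0.646 x 1000 = 646 kg/m^3


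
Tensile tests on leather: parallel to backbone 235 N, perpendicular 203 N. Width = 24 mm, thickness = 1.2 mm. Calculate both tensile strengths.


Parallel = 8.16 N/mm^2
Perpendicular = 7.05 N/mm^2

Area = 24 x 1.2 = 28.8 mm^2
TS (parallel) = 235 / 28.8 = 8.16 N/mm^2
TS (perpendicular) = 203 / 28.8 = 7.05 N/mm^2


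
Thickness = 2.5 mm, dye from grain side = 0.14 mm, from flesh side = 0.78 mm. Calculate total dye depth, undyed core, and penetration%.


Total dyed = 0.92 mm
Undyed core = 1.58 mm
Penetration = 36.8%

Total dyed = 0.14 + 0.78 = 0.92 mm
Undyed core = 2.5 - 0.92 = 1.58 mm
Penetration = 0.92 / 2.5 x 100 = 36.8%


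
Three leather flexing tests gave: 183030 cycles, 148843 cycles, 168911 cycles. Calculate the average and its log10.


Average = 166928 cycles
log10 = 5.22


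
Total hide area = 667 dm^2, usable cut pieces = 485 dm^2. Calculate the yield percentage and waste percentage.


Yield = 72.7%
Waste = 27.3%


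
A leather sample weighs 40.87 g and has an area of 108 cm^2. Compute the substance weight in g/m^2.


Substance weight = mass / area x 10000
SW = 40.87 / 108 x 10000
SW = 3784.3 g/m^2


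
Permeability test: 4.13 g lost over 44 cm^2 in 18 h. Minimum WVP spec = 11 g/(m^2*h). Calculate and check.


WVP = 4.13 / (44 x 18) x 10000 = 52.15 g/(m^2*h)
Minimum: 11 g/(m^2*h)
Meets spec: Yes


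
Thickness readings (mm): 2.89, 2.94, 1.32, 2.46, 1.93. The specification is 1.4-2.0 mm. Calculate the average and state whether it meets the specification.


Sum = 11.54
Average = 11.54 / 5 = 2.31 mm
Specification range: 1.4 to 2.0 mm
Within spec: No


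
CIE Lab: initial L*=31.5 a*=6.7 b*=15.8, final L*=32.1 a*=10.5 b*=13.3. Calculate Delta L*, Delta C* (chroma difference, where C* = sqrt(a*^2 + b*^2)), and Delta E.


Delta L* = 32.1 - 31.5 = 0.6
C1* = sqrt((6.7)^2 + (15.8)^2) = 17.162
C2* = sqrt((10.5)^2 + (13.3)^2) = 16.945
Delta C* = 16.945 - 17.162 = -0.22
Delta E = sqrt((0.6)^2 + (3.8)^2 + (-2.5)^2) = 4.59


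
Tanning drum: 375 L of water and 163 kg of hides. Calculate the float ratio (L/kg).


Float ratio = water / hide weight
Ratio = 375 / 163 = 2.3


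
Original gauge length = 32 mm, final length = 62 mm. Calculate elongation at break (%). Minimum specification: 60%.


Extension = 62 - 32 = 30 mm
Elongation = 30 / 32 x 100 = 93.8%
Minimum required: 60%
Meets specification: Yes


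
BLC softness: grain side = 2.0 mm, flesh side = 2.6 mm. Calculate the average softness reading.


Average = (2.0 + 2.6) / 2
Average = 2.30 mm


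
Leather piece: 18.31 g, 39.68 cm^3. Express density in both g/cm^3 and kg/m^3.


Density = 18.31 / 39.68 = 0.461 g/cm^3
Convert: 0.461 x 1000 = 461 kg/m^3


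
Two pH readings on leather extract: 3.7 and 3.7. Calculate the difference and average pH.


Difference = 0.0
Average pH = 3.70

Difference = |3.7 - 3.7| = 0.0
Average = (3.7 + 3.7) / 2 = 3.70


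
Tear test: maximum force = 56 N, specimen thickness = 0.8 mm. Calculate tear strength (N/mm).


70.0 N/mm

Tear strength = force / thickness
Tear = 56 / 0.8 = 70.0 N/mm


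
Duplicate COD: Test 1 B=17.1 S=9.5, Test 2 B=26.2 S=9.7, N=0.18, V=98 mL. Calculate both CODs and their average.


COD1 = 111.7 mg/L
COD2 = 242.4 mg/L
Average = 177.1 mg/L

COD1 = (17.1 - 9.5) x 0.18 x 8000 / 98 = 111.7 mg/L
COD2 = (26.2 - 9.7) x 0.18 x 8000 / 98 = 242.4 mg/L
Average = (111.7 + 242.4) / 2 = 177.1 mg/L


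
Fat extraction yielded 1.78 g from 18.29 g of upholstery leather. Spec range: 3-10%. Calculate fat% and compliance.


Fat content = 9.7%
Compliant: Yes


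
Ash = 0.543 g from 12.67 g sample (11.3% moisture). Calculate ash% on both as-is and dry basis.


As-is ash% = 0.543 / 12.67 x 100 = 4.29%
Dry mass = 12.67 x (100 - 11.3) / 100 = 11.23829 g
Dry-basis ash% = 0.543 / 11.23829 x 100 = 4.83%


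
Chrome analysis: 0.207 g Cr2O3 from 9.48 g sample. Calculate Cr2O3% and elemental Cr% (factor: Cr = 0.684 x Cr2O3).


Cr2O3 = 2.18%
Cr = 1.49%

Cr2O3% = 0.207 / 9.48 x 100 = 2.18%
Cr% = 2.18 x 0.684 = 1.49%


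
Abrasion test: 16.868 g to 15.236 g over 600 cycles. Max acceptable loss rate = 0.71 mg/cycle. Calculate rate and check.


Rate = 2.720 mg/cycle
Passes: No


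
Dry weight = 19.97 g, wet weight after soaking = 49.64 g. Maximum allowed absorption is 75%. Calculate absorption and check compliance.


WA = (49.64 - 19.97) / 19.97 x 100 = 148.6%
Maximum allowed: 75%
Compliant: No


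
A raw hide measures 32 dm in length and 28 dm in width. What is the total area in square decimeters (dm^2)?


896 dm^2

Area = length x width
Area = 32 x 28 = 896 dm^2


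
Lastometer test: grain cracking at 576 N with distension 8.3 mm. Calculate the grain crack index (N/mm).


Grain crack index = force / distension
Index = 576 / 8.3 = 69.4 N/mm


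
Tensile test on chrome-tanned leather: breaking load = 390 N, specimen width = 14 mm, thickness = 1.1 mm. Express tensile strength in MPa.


Cross-section = 14 x 1.1 = 15.4 mm^2
TS = 390 / 15.4 = 25.32 MPa
(1 N/mm^2 = 1 MPa)


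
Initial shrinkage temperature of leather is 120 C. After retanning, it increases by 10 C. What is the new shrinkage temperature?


New Ts = 120 + 10 = 130 C


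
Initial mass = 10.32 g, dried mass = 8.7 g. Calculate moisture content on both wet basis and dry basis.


Wet basis = 15.7%
Dry basis = 18.6%

Moisture lost = 10.32 - 8.7 = 1.62 g
Wet basis MC = 1.62 / 10.32 x 100 = 15.7%
Dry basis MC = 1.62 / 8.7 x 100 = 18.6%


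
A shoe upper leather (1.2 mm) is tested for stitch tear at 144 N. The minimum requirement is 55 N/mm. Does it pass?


STS = 144 / 1.2 = 120.0 N/mm
Minimum required: 55 N/mm
Passes: Yes


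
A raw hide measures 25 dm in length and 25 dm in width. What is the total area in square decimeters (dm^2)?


Area = length x width
Area = 25 x 25 = 625 dm^2


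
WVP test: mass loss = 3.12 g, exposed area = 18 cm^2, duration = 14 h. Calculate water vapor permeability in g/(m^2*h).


123.81 g/(m^2*h)


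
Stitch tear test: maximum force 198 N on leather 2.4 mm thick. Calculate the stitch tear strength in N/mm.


Stitch tear strength = force / thickness
STS = 198 / 2.4 = 82.5 N/mm


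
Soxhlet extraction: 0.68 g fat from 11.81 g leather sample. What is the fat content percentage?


Fat content = 0.68 / 11.81 x 100
Fat = 5.8%


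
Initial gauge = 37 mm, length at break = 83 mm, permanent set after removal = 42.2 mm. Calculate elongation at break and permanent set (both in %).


Elongation at break = (83 - 37) / 37 x 100 = 124.3%
Permanent set = (42.2 - 37) / 37 x 100 = 14.1%


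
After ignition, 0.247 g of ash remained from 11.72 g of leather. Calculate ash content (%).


2.11%

Ash% = 0.247 / 11.72 x 100
Ash% = 2.11%


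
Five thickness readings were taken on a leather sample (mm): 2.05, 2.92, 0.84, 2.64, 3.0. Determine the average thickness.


Sum = 2.05 + 2.92 + 0.84 + 2.64 + 3.0 = 11.45
Average = 11.45 / 5 = 2.29 mm


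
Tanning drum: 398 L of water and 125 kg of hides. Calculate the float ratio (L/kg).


Float ratio = water / hide weight
Ratio = 398 / 125 = 3.2


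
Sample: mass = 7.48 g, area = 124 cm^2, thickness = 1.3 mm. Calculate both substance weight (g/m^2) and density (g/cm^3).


SW = 7.48 / 124 x 10000 = 603.2 g/m^2
Volume = 124 x 1.3 / 10 = 16.12 cm^3
Density = 7.48 / 16.12 = 0.464 g/cm^3


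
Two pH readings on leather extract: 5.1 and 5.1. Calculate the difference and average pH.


Difference = 0.0
Average pH = 5.10

Difference = |5.1 - 5.1| = 0.0
Average = (5.1 + 5.1) / 2 = 5.10


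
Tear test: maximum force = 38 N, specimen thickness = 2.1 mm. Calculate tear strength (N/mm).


Tear strength = force / thickness
Tear = 38 / 2.1 = 18.1 N/mm


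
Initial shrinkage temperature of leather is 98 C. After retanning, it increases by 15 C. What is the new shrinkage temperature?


113 C


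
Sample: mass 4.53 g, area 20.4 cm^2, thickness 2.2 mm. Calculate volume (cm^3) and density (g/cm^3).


Volume = 4.488 cm^3
Density = 1.009 g/cm^3


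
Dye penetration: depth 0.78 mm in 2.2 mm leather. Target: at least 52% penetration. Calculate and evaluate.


Penetration = 35.5%
Meets target: No

Penetration = 0.78 / 2.2 x 100 = 35.5%
Target: 52%
Meets target: No


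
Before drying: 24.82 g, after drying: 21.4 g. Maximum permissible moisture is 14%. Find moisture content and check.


Moisture content = 13.8%
Acceptable: Yes

MC = (24.82 - 21.4) / 24.82 x 100 = 13.8%
Maximum: 14%
Acceptable: Yes


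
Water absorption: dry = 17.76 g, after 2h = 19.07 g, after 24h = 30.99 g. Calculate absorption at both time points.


WA (2h) = (19.07 - 17.76) / 17.76 x 100 = 7.4%
WA (24h) = (30.99 - 17.76) / 17.76 x 100 = 74.5%


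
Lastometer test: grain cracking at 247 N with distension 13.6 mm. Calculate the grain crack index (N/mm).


18.2 N/mm


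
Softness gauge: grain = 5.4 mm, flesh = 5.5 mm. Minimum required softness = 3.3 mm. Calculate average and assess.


Average softness = 5.45 mm
Meets requirement: Yes


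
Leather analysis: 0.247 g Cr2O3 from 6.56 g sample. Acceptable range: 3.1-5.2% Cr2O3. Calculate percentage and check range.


Cr2O3% = 0.247 / 6.56 x 100 = 3.77%
Acceptable range: 3.1 to 5.2%
Within range: Yes


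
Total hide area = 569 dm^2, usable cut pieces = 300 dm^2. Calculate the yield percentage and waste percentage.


Yield = 300 / 569 x 100 = 52.7%
Waste = 569 - 300 = 269 dm^2
Waste% = 100 - 52.7 = 47.3%


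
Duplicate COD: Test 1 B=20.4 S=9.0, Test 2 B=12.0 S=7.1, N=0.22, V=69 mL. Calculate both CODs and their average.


COD1 = (20.4 - 9.0) x 0.22 x 8000 / 69 = 290.8 mg/L
COD2 = (12.0 - 7.1) x 0.22 x 8000 / 69 = 125.0 mg/L
Average = (290.8 + 125.0) / 2 = 207.9 mg/L


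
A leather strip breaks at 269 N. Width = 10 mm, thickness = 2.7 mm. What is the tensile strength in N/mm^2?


9.96 N/mm^2


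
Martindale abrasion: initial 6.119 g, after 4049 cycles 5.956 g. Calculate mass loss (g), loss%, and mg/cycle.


Loss = 6.119 - 5.956 = 0.163 g
Loss% = 0.163 / 6.119 x 100 = 2.66%
Rate = 0.163 / 4049 x 1000 = 0.040 mg/cycle


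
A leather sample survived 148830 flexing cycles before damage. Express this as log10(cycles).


5.17

log10(148830) = 5.17


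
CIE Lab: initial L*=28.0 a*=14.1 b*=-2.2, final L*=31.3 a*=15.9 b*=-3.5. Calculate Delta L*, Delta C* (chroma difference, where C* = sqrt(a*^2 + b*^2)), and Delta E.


Delta L* = 31.3 - 28.0 = 3.3
C1* = sqrt((14.1)^2 + (-2.2)^2) = 14.271
C2* = sqrt((15.9)^2 + (-3.5)^2) = 16.281
Delta C* = 16.281 - 14.271 = 2.01
Delta E = sqrt((3.3)^2 + (1.8)^2 + (-1.3)^2) = 3.98


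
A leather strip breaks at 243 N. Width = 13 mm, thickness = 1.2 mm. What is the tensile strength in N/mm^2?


Cross-sectional area = 13 x 1.2 = 15.6 mm^2
Tensile strength = 243 / 15.6 = 15.58 N/mm^2


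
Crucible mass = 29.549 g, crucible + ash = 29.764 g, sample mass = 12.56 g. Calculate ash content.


Ash mass = 29.764 - 29.549 = 0.215 g
Ash% = 0.215 / 12.56 x 100 = 1.71%


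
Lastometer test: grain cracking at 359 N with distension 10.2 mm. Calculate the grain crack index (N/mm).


Grain crack index = force / distension
Index = 359 / 10.2 = 35.2 N/mm


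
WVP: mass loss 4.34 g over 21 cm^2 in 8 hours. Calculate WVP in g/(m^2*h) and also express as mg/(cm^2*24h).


WVP = 258.33 g/(m^2*h)
Daily rate = 620.00 mg/(cm^2*24h)

WVP = 4.34 / (21 x 8) x 10000 = 258.33 g/(m^2*h)
Mass loss in mg = 4.34 x 1000 = 4340 mg
Per cm^2 per 24h in mg: 4340 x 24 / (21 x 8) = 104160 / 168 = 620.00 mg/(cm^2*24h)


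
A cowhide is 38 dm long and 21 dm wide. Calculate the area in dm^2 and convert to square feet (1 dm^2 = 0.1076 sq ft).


Area = 38 x 21 = 798 dm^2
Conversion: 798 x 0.1076 = 85.86 sq ft


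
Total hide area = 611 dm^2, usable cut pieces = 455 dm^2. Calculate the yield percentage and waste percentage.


Yield = 74.5%
Waste = 25.5%

Yield = 455 / 611 x 100 = 74.5%
Waste = 611 - 455 = 156 dm^2
Waste% = 100 - 74.5 = 25.5%


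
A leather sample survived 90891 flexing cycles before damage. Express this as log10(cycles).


log10(90891) = 4.96


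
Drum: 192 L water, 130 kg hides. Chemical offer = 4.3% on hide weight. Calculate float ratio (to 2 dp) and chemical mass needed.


Float ratio = 192 / 130 = 1.48
Chemical = 130 x 4.3 / 100 = 5.59 kg


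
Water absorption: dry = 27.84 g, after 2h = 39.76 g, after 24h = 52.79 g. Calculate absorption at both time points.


WA (2h) = (39.76 - 27.84) / 27.84 x 100 = 42.8%
WA (24h) = (52.79 - 27.84) / 27.84 x 100 = 89.6%


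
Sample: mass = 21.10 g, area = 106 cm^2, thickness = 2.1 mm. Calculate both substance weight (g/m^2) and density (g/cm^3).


Substance weight = 1990.6 g/m^2
Density = 0.948 g/cm^3

SW = 21.10 / 106 x 10000 = 1990.6 g/m^2
Volume = 106 x 2.1 / 10 = 22.26 cm^3
Density = 21.10 / 22.26 = 0.948 g/cm^3


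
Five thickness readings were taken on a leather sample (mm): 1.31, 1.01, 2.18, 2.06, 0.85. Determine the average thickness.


Sum = 1.31 + 1.01 + 2.18 + 2.06 + 0.85 = 7.41
Average = 7.41 / 5 = 1.48 mm


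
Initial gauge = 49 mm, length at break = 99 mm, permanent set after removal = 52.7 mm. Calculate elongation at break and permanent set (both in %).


Elongation at break = (99 - 49) / 49 x 100 = 102.0%
Permanent set = (52.7 - 49) / 49 x 100 = 7.6%


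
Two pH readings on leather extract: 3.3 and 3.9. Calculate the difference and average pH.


Difference = |3.3 - 3.9| = 0.6
Average = (3.3 + 3.9) / 2 = 3.60


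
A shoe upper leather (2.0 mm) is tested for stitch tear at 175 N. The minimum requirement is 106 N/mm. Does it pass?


STS = 87.5 N/mm
Passes: No


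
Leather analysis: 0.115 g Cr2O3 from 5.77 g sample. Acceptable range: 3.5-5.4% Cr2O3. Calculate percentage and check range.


Cr2O3 = 1.99%
Within range: No


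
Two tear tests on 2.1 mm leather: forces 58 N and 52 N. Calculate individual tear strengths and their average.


Tear 1 = 58 / 2.1 = 27.6 N/mm
Tear 2 = 52 / 2.1 = 24.8 N/mm
Average = (27.6 + 24.8) / 2 = 26.2 N/mm


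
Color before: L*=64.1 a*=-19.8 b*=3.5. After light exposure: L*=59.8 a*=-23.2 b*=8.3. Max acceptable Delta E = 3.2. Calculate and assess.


dL = -4.3, da = -3.4, db = 4.8
dE = sqrt((-4.3)^2 + (-3.4)^2 + (4.8)^2) = 7.29
Max = 3.2
Passes: No


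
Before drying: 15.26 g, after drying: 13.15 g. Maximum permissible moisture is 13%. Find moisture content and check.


MC = (15.26 - 13.15) / 15.26 x 100 = 13.8%
Maximum: 13%
Acceptable: No


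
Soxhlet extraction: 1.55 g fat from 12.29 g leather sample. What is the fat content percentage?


Fat content = 1.55 / 12.29 x 100
Fat = 12.6%


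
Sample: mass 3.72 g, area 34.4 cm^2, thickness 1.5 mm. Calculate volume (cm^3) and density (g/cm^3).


Volume = 5.160 cm^3
Density = 0.721 g/cm^3


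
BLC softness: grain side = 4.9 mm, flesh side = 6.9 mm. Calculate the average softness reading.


5.90 mm


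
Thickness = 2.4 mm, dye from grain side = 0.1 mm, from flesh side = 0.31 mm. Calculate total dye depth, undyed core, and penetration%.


Total dyed = 0.1 + 0.31 = 0.41 mm
Undyed core = 2.4 - 0.41 = 1.99 mm
Penetration = 0.41 / 2.4 x 100 = 17.1%


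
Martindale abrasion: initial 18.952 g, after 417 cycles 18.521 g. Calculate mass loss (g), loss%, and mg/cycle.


Mass loss = 0.431 g
Loss = 2.27%
Rate = 1.034 mg/cycle


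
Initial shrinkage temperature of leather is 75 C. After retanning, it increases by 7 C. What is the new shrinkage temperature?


82 C

New Ts = 75 + 7 = 82 C


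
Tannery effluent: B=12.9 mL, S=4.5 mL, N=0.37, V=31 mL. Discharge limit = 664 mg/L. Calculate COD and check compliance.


COD = 802.1 mg/L
Compliant: No

COD = (12.9 - 4.5) x 0.37 x 8000 / 31 = 802.1 mg/L
Limit: 664 mg/L
Compliant: No


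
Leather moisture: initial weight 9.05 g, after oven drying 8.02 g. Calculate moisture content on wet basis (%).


Moisture = 9.05 - 8.02 = 1.03 g
MC = 1.03 / 9.05 x 100 = 11.4%


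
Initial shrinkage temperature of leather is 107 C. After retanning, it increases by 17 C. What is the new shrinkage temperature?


New Ts = 107 + 17 = 124 C


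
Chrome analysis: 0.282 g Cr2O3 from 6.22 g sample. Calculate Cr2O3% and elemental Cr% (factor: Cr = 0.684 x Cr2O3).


Cr2O3 = 4.53%
Cr = 3.10%

Cr2O3% = 0.282 / 6.22 x 100 = 4.53%
Cr% = 4.53 x 0.684 = 3.10%


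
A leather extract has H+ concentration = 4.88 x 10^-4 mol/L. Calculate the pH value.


pH = -log10[H+]
pH = -log10(4.88 x 10^-4) = 3.31


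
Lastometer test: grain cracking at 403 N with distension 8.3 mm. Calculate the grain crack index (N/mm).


Grain crack index = force / distension
Index = 403 / 8.3 = 48.6 N/mm


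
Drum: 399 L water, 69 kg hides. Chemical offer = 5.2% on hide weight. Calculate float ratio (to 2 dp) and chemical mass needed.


Float ratio = 5.78
Chemical needed = 3.588 kg

Float ratio = 399 / 69 = 5.78
Chemical = 69 x 5.2 / 100 = 3.588 kg


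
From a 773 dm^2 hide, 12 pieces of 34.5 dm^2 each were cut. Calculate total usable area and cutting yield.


Usable area = 414.0 dm^2
Yield = 53.6%


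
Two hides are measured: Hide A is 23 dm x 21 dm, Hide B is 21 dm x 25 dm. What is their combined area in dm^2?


1008 dm^2

Hide A area = 23 x 21 = 483 dm^2
Hide B area = 21 x 25 = 525 dm^2
Total = 483 + 525 = 1008 dm^2


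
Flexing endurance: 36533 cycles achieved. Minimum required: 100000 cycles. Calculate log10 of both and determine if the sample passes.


log10(36533) = 4.56
log10(100000) = 5.00
Passes: No


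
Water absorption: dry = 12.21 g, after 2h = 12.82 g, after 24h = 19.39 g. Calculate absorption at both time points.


WA (2h) = (12.82 - 12.21) / 12.21 x 100 = 5.0%
WA (24h) = (19.39 - 12.21) / 12.21 x 100 = 58.8%


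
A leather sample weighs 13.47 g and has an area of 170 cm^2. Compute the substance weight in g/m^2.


792.4 g/m^2


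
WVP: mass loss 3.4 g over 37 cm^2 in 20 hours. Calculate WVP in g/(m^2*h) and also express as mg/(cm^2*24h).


WVP = 3.4 / (37 x 20) x 10000 = 45.95 g/(m^2*h)
Mass loss in mg = 3.4 x 1000 = 3400 mg
Per cm^2 per 24h in mg: 3400 x 24 / (37 x 20) = 81600 / 740 = 110.27 mg/(cm^2*24h)


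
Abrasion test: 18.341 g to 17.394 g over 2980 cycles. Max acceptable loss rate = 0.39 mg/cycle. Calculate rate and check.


Rate = 0.318 mg/cycle
Passes: Yes

Loss = 18.341 - 17.394 = 0.947 g
Rate = 0.947 g / 2980 cycles x 1000 = 0.318 mg/cycle
Max = 0.39 mg/cycle
Passes: Yes


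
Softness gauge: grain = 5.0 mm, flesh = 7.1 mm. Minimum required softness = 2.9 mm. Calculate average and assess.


Average softness = 6.05 mm
Meets requirement: Yes

Average = (5.0 + 7.1) / 2 = 6.05 mm
Minimum = 2.9 mm
Meets requirement: Yes


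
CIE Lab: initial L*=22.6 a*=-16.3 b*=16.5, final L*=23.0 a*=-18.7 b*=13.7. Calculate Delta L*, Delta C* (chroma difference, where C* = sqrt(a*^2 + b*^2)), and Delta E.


Delta L* = 23.0 - 22.6 = 0.4
C1* = sqrt((-16.3)^2 + (16.5)^2) = 23.194
C2* = sqrt((-18.7)^2 + (13.7)^2) = 23.181
Delta C* = 23.181 - 23.194 = -0.01
Delta E = sqrt((0.4)^2 + (-2.4)^2 + (-2.8)^2) = 3.71


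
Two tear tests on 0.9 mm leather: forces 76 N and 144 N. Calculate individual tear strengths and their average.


Tear 1 = 84.4 N/mm
Tear 2 = 160.0 N/mm
Average = 122.2 N/mm

Tear 1 = 76 / 0.9 = 84.4 N/mm
Tear 2 = 144 / 0.9 = 160.0 N/mm
Average = (84.4 + 160.0) / 2 = 122.2 N/mm


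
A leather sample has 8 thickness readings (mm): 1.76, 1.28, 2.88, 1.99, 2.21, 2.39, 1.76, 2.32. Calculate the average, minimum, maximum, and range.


Sum = 16.59
Average = 16.59 / 8 = 2.07 mm
Minimum = 1.28 mm
Maximum = 2.88 mm
Range = 2.88 - 1.28 = 1.60 mm


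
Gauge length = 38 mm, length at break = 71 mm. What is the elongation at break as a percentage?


86.8%

Extension = 71 - 38 = 33 mm
Elongation = 33 / 38 x 100 = 86.8%


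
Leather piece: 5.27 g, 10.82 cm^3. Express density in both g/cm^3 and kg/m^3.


Density = 5.27 / 10.82 = 0.487 g/cm^3
Convert: 0.487 x 1000 = 487 kg/m^3


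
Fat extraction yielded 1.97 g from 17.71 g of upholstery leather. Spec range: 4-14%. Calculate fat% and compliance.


Fat% = 1.97 / 17.71 x 100 = 11.1%
Spec range: 4-14%
Compliant: Yes


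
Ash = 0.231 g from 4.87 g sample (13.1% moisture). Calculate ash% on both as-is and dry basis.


As-is ash = 4.74%
Dry-basis ash = 5.46%

As-is ash% = 0.231 / 4.87 x 100 = 4.74%
Dry mass = 4.87 x (100 - 13.1) / 100 = 4.23203 g
Dry-basis ash% = 0.231 / 4.23203 x 100 = 5.46%


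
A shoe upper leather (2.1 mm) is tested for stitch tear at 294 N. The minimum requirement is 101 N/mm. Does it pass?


STS = 140.0 N/mm
Passes: Yes


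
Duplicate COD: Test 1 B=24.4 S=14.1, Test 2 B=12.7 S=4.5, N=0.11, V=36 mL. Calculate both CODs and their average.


COD1 = 251.8 mg/L
COD2 = 200.4 mg/L
Average = 226.1 mg/L


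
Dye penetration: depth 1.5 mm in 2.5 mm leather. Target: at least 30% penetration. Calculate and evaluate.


Penetration = 1.5 / 2.5 x 100 = 60.0%
Target: 30%
Meets target: Yes


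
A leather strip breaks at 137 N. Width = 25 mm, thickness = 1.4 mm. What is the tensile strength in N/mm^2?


3.91 N/mm^2

Cross-sectional area = 25 x 1.4 = 35.0 mm^2
Tensile strength = 137 / 35.0 = 3.91 N/mm^2


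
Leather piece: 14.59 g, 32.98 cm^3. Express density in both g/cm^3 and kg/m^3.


0.442 g/cm^3
442 kg/m^3


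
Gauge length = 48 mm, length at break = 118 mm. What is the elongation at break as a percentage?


Extension = 118 - 48 = 70 mm
Elongation = 70 / 48 x 100 = 145.8%


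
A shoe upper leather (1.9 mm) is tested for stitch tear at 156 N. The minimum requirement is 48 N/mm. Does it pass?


STS = 82.1 N/mm
Passes: Yes

STS = 156 / 1.9 = 82.1 N/mm
Minimum required: 48 N/mm
Passes: Yes


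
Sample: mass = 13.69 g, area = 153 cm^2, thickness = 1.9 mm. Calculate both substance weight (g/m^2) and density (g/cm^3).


Substance weight = 894.8 g/m^2
Density = 0.471 g/cm^3

SW = 13.69 / 153 x 10000 = 894.8 g/m^2
Volume = 153 x 1.9 / 10 = 29.07 cm^3
Density = 13.69 / 29.07 = 0.471 g/cm^3


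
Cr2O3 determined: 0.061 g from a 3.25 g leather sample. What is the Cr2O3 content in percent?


1.88%


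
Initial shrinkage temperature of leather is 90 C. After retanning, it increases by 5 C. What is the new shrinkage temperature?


95 C


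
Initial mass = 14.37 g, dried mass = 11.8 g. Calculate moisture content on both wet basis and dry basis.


Moisture lost = 14.37 - 11.8 = 2.57 g
Wet basis MC = 2.57 / 14.37 x 100 = 17.9%
Dry basis MC = 2.57 / 11.8 x 100 = 21.8%


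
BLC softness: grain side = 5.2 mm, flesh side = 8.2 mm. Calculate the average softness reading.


Average = (5.2 + 8.2) / 2
Average = 6.70 mm


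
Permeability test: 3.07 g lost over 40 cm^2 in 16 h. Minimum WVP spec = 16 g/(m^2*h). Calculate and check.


WVP = 47.97 g/(m^2*h)
Meets specification: Yes


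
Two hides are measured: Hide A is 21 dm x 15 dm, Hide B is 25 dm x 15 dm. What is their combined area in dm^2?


690 dm^2

Hide A area = 21 x 15 = 315 dm^2
Hide B area = 25 x 15 = 375 dm^2
Total = 315 + 375 = 690 dm^2


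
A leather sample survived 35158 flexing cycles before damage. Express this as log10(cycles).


4.55


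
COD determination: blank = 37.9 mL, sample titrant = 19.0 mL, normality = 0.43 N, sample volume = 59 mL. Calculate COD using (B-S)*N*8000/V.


COD = (37.9 - 19.0) x 0.43 x 8000 / 59
COD = 18.9 x 0.43 x 8000 / 59
COD = 1102.0 mg/L


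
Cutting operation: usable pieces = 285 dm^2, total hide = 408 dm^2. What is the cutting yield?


Yield = usable / total x 100
Yield = 285 / 408 x 100 = 69.9%


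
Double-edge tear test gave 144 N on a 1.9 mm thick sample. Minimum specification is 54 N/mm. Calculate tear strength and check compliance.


Tear strength = 75.8 N/mm
Compliant: Yes

Tear strength = 144 / 1.9 = 75.8 N/mm
Required minimum = 54 N/mm
Compliant: Yes


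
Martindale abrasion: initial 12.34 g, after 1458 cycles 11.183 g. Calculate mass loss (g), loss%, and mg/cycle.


Mass loss = 1.157 g
Loss = 9.38%
Rate = 0.794 mg/cycle

Loss = 12.34 - 11.183 = 1.157 g
Loss% = 1.157 / 12.34 x 100 = 9.38%
Rate = 1.157 / 1458 x 1000 = 0.794 mg/cycle


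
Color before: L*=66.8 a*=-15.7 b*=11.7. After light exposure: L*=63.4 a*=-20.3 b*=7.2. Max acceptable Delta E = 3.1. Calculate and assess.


dL = -3.4, da = -4.6, db = -4.5
dE = sqrt((-3.4)^2 + (-4.6)^2 + (-4.5)^2) = 7.28
Max = 3.1
Passes: No


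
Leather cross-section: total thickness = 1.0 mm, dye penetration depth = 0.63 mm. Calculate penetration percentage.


Penetration% = 0.63 / 1.0 x 100
Penetration = 63.0%


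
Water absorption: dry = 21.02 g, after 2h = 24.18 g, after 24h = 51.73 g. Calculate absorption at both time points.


WA (2h) = (24.18 - 21.02) / 21.02 x 100 = 15.0%
WA (24h) = (51.73 - 21.02) / 21.02 x 100 = 146.1%


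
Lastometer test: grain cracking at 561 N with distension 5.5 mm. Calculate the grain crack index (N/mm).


Grain crack index = force / distension
Index = 561 / 5.5 = 102.0 N/mm


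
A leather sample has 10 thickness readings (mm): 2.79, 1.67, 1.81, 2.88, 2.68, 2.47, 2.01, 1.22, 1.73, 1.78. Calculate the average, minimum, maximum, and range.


Sum = 21.04
Average = 21.04 / 10 = 2.10 mm
Minimum = 1.22 mm
Maximum = 2.88 mm
Range = 2.88 - 1.22 = 1.66 mm


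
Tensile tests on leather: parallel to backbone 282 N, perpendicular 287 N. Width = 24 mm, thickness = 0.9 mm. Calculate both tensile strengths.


Area = 24 x 0.9 = 21.6 mm^2
TS (parallel) = 282 / 21.6 = 13.06 N/mm^2
TS (perpendicular) = 287 / 21.6 = 13.29 N/mm^2


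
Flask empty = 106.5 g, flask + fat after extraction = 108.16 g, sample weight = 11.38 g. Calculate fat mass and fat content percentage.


Fat mass = 108.16 - 106.5 = 1.66 g
Fat% = 1.66 / 11.38 x 100 = 14.6%


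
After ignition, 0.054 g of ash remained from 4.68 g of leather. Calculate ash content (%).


1.15%


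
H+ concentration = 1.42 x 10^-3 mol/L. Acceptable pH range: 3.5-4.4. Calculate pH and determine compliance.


pH = 2.85
Compliant: No


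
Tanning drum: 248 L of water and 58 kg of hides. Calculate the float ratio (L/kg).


Float ratio = water / hide weight
Ratio = 248 / 58 = 4.3


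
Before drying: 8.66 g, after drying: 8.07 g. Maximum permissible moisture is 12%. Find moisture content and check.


Moisture content = 6.8%
Acceptable: Yes

MC = (8.66 - 8.07) / 8.66 x 100 = 6.8%
Maximum: 12%
Acceptable: Yes


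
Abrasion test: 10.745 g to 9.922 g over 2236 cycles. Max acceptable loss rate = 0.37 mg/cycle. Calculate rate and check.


Rate = 0.368 mg/cycle
Passes: Yes

Loss = 10.745 - 9.922 = 0.823 g
Rate = 0.823 g / 2236 cycles x 1000 = 0.368 mg/cycle
Max = 0.37 mg/cycle
Passes: Yes


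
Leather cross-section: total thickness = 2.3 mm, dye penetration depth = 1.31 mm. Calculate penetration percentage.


Penetration% = 1.31 / 2.3 x 100
Penetration = 57.0%


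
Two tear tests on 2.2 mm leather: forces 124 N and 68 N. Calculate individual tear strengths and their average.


Tear 1 = 124 / 2.2 = 56.4 N/mm
Tear 2 = 68 / 2.2 = 30.9 N/mm
Average = (56.4 + 30.9) / 2 = 43.7 N/mm


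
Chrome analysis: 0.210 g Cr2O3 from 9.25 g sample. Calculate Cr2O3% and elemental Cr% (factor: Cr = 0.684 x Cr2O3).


Cr2O3 = 2.27%
Cr = 1.55%

Cr2O3% = 0.210 / 9.25 x 100 = 2.27%
Cr% = 2.27 x 0.684 = 1.55%


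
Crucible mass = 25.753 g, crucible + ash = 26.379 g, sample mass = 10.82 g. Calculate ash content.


Ash mass = 0.626 g
Ash content = 5.79%


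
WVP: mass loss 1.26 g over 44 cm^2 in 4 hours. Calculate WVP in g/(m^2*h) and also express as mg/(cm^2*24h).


WVP = 1.26 / (44 x 4) x 10000 = 71.59 g/(m^2*h)
Mass loss in mg = 1.26 x 1000 = 1260 mg
Per cm^2 per 24h in mg: 1260 x 24 / (44 x 4) = 30240 / 176 = 171.82 mg/(cm^2*24h)


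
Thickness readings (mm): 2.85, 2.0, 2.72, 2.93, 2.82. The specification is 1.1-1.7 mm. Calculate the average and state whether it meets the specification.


Sum = 13.32
Average = 13.32 / 5 = 2.66 mm
Specification range: 1.1 to 1.7 mm
Within spec: No


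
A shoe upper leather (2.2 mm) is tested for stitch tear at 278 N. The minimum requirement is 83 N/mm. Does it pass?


STS = 278 / 2.2 = 126.4 N/mm
Minimum required: 83 N/mm
Passes: Yes


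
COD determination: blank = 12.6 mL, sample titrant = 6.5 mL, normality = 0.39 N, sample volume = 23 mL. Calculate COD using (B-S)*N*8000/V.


COD = (12.6 - 6.5) x 0.39 x 8000 / 23
COD = 6.1 x 0.39 x 8000 / 23
COD = 827.5 mg/L


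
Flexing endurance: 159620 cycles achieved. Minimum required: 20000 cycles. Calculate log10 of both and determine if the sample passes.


log10(159620) = 5.20
log10(20000) = 4.30
Passes: Yes


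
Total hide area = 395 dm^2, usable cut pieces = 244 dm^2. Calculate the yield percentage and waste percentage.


Yield = 244 / 395 x 100 = 61.8%
Waste = 395 - 244 = 151 dm^2
Waste% = 100 - 61.8 = 38.2%
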